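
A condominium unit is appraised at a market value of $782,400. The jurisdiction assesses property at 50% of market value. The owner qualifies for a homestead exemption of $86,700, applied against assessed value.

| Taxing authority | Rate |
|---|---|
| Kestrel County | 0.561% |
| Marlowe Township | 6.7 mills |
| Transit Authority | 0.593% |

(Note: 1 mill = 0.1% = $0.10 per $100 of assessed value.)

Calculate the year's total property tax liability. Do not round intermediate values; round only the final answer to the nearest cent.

Assessed value = $782,400 × 0.5 = $391,200
Taxable value = $391,200 − $86,700 = $304,500
Kestrel County: $304,500 × 0.00561 = $1,708.245
Marlowe Township: $304,500 × 0.0067 = $2,040.15
Transit Authority: $304,500 × 0.00593 = $1,805.685
Total = $5,554.08

$5,554.08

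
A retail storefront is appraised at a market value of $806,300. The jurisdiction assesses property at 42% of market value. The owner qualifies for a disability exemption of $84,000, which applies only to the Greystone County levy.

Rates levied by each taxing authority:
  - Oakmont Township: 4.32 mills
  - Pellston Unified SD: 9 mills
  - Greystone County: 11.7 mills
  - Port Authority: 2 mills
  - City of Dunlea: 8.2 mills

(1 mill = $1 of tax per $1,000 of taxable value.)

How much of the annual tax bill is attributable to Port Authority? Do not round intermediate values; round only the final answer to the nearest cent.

Assessed value = $806,300 × 0.42 = $338,646
Port Authority taxable value = $338,646 (exemption does not apply)
Port Authority levy = $338,646 × 0.002 = $677.292

$677.29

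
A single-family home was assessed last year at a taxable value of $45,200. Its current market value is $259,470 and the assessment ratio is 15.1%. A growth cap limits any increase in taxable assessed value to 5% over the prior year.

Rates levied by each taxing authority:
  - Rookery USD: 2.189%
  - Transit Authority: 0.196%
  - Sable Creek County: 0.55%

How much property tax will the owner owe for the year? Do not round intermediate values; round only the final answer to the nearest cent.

Uncapped assessed value = $259,470 × 0.151 = $39,179.97
Cap limit = $45,200 × 1.05 = $47,460
Taxable assessed value = min($39,179.97, $47,460) = $39,179.97 (cap does not bind)
Rookery USD: $39,179.97 × 0.02189 = $857.6495433
Transit Authority: $39,179.97 × 0.00196 = $76.7927412
Sable Creek County: $39,179.97 × 0.0055 = $215.489835
Total = $1,149.9321195

$1,149.93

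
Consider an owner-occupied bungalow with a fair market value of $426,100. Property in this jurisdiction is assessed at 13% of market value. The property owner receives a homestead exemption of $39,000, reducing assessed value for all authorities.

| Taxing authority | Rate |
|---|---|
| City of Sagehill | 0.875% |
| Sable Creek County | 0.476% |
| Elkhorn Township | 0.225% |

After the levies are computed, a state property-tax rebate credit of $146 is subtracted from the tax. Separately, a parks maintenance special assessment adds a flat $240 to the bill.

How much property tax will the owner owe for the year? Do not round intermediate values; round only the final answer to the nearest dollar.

Assessed value = $426,100 × 0.13 = $55,393
Taxable value = $55,393 − $39,000 = $16,393
City of Sagehill: $16,393 × 0.00875 = $143.43875
Sable Creek County: $16,393 × 0.00476 = $78.03068
Elkhorn Township: $16,393 × 0.00225 = $36.88425
Levies subtotal = $258.35368
After credit = $258.35368 − $146 = $112.35368
Total = $112.35368 + $240 = $352.35368

$352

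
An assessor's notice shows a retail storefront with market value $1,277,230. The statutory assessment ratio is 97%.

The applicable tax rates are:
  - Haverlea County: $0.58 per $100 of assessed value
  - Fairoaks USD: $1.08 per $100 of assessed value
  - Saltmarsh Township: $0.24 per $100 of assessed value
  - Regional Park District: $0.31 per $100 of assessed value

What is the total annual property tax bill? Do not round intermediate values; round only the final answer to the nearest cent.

$27,379.98

Assessed value = $1,277,230 × 0.97 = $1,238,913.1
Haverlea County: $1,238,913.1 × 0.0058 = $7,185.69598
Fairoaks USD: $1,238,913.1 × 0.0108 = $13,380.26148
Saltmarsh Township: $1,238,913.1 × 0.0024 = $2,973.39144
Regional Park District: $1,238,913.1 × 0.0031 = $3,840.63061
Total = $7,185.69598 + $13,380.26148 + $2,973.39144 + $3,840.63061 = $27,379.97951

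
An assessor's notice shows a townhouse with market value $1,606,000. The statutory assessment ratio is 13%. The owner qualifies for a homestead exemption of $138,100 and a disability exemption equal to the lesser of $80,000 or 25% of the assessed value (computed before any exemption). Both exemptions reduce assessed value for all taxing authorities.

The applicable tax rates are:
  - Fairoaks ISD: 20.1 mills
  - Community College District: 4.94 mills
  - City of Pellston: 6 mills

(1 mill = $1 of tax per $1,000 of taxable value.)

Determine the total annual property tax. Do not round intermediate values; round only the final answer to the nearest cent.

$573.77

Assessed value = $1,606,000 × 0.13 = $208,780
Disability exemption = min($80,000, 25% × $208,780) = min($80,000, $52,195) = $52,195 (percentage binds)
Taxable value = $208,780 − $138,100 − $52,195 = $18,485
Fairoaks ISD: $18,485 × 0.0201 = $371.5485
Community College District: $18,485 × 0.00494 = $91.3159
City of Pellston: $18,485 × 0.006 = $110.91
Total = $573.7744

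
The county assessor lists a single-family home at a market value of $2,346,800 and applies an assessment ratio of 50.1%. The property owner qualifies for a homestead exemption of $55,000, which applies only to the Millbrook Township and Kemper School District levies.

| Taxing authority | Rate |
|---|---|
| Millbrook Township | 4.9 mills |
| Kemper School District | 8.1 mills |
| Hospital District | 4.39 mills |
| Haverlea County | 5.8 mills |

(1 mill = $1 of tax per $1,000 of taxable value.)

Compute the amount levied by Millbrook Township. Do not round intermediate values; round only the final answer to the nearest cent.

Assessed value = $2,346,800 × 0.501 = $1,175,746.8
Millbrook Township taxable value = $1,175,746.8 − $55,000 = $1,120,746.8
Millbrook Township levy = $1,120,746.8 × 0.0049 = $5,491.65932

$5,491.66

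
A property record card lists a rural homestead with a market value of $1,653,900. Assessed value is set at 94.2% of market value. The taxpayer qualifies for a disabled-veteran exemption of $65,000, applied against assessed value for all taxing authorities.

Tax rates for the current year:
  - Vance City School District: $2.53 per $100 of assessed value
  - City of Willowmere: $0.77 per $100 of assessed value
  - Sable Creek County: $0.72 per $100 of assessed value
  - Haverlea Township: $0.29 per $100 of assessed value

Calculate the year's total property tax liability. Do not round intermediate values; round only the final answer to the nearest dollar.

$64,347

Assessed value = $1,653,900 × 0.942 = $1,557,973.8
Taxable value = $1,557,973.8 − $65,000 = $1,492,973.8
Vance City School District: $1,492,973.8 × 0.0253 = $37,772.23714
City of Willowmere: $1,492,973.8 × 0.0077 = $11,495.89826
Sable Creek County: $1,492,973.8 × 0.0072 = $10,749.41136
Haverlea Township: $1,492,973.8 × 0.0029 = $4,329.62402
Total = $37,772.23714 + $11,495.89826 + $10,749.41136 + $4,329.62402 = $64,347.17078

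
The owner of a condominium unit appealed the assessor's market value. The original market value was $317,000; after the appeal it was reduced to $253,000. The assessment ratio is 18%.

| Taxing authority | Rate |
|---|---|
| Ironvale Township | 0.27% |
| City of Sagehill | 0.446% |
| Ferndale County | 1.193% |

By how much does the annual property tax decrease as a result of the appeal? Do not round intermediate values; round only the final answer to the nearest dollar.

Old assessed value = $317,000 × 0.18 = $57,060
New assessed value = $253,000 × 0.18 = $45,540
Combined rate = 0.0027 + 0.00446 + 0.01193 = 0.01909
Old tax = $57,060 × 0.01909 = $1,089.2754
New tax = $45,540 × 0.01909 = $869.3586
Reduction = $1,089.2754 − $869.3586 = $219.9168

$220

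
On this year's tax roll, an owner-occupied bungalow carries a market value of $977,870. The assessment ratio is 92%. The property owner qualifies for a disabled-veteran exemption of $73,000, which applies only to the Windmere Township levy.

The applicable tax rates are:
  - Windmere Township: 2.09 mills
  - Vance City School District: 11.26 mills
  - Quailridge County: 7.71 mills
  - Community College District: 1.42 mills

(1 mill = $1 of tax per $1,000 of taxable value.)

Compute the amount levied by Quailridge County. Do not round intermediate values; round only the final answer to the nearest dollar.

$6,936

Assessed value = $977,870 × 0.92 = $899,640.4
Quailridge County taxable value = $899,640.4 (exemption does not apply)
Quailridge County levy = $899,640.4 × 0.00771 = $6,936.227484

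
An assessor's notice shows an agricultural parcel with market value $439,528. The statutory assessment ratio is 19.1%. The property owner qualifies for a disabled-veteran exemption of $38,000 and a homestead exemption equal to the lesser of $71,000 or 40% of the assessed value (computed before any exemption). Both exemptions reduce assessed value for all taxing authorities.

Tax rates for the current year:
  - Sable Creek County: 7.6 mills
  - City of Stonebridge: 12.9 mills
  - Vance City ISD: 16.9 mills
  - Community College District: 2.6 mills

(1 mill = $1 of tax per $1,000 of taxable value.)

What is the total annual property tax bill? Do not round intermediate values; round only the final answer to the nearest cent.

$494.80

Assessed value = $439,528 × 0.191 = $83,949.848
Homestead exemption = min($71,000, 40% × $83,949.848) = min($71,000, $33,579.9392) = $33,579.9392 (percentage binds)
Taxable value = $83,949.848 − $38,000 − $33,579.9392 = $12,369.9088
Sable Creek County: $12,369.9088 × 0.0076 = $94.01130688
City of Stonebridge: $12,369.9088 × 0.0129 = $159.57182352
Vance City ISD: $12,369.9088 × 0.0169 = $209.05145872
Community College District: $12,369.9088 × 0.0026 = $32.16176288
Total = $494.796352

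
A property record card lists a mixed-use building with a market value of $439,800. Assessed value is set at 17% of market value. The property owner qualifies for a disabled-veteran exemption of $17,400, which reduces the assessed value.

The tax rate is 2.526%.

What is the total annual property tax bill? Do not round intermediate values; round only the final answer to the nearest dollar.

Assessed value = $439,800 × 0.17 = $74,766
Taxable value = $74,766 − $17,400 = $57,366
Tax = $57,366 × 0.02526 = $1,449.06516

$1,449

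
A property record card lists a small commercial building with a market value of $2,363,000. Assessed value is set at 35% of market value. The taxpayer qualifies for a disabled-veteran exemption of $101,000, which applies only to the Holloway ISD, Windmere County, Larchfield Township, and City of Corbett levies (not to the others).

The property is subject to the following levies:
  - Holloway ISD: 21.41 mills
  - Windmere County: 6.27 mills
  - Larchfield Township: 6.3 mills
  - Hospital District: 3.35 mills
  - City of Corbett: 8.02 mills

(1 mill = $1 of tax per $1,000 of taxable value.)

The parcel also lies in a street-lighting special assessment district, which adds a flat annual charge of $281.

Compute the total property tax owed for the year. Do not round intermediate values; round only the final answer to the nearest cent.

$33,545.72

Assessed value = $2,363,000 × 0.35 = $827,050
Holloway ISD: ($827,050 − $101,000) × 0.02141 = $726,050 × 0.02141 = $15,544.7305
Windmere County: ($827,050 − $101,000) × 0.00627 = $726,050 × 0.00627 = $4,552.3335
Larchfield Township: ($827,050 − $101,000) × 0.0063 = $726,050 × 0.0063 = $4,574.115
Hospital District: $827,050 × 0.00335 = $2,770.6175
City of Corbett: ($827,050 − $101,000) × 0.00802 = $726,050 × 0.00802 = $5,822.921
Levies subtotal = $33,264.7175
Total = $33,264.7175 + $281 = $33,545.7175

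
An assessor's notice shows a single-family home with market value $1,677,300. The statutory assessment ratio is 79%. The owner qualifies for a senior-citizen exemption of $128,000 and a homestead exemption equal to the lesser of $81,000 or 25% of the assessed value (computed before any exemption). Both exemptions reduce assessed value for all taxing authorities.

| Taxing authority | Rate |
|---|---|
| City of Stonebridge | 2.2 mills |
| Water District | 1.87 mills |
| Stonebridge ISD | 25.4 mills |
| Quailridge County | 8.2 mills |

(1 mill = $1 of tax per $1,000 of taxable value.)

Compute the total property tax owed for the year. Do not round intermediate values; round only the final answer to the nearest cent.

Assessed value = $1,677,300 × 0.79 = $1,325,067
Homestead exemption = min($81,000, 25% × $1,325,067) = min($81,000, $331,266.75) = $81,000 (dollar cap binds)
Taxable value = $1,325,067 − $128,000 − $81,000 = $1,116,067
City of Stonebridge: $1,116,067 × 0.0022 = $2,455.3474
Water District: $1,116,067 × 0.00187 = $2,087.04529
Stonebridge ISD: $1,116,067 × 0.0254 = $28,348.1018
Quailridge County: $1,116,067 × 0.0082 = $9,151.7494
Total = $42,042.24389

$42,042.24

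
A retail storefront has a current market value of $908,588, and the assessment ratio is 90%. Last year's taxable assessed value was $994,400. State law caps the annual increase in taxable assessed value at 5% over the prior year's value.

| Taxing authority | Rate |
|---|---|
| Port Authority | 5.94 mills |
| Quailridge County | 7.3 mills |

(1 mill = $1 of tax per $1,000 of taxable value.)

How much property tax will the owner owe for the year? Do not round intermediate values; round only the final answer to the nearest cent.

Uncapped assessed value = $908,588 × 0.9 = $817,729.2
Cap limit = $994,400 × 1.05 = $1,044,120
Taxable assessed value = min($817,729.2, $1,044,120) = $817,729.2 (cap does not bind)
Port Authority: $817,729.2 × 0.00594 = $4,857.311448
Quailridge County: $817,729.2 × 0.0073 = $5,969.42316
Total = $10,826.734608

$10,826.73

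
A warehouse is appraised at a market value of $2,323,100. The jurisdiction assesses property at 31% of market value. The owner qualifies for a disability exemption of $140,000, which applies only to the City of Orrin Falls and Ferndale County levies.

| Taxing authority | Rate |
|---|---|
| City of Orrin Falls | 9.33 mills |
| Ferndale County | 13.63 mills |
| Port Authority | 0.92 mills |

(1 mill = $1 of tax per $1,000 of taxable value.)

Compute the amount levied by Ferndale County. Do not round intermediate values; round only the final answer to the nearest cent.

Assessed value = $2,323,100 × 0.31 = $720,161
Ferndale County taxable value = $720,161 − $140,000 = $580,161
Ferndale County levy = $580,161 × 0.01363 = $7,907.59443

$7,907.59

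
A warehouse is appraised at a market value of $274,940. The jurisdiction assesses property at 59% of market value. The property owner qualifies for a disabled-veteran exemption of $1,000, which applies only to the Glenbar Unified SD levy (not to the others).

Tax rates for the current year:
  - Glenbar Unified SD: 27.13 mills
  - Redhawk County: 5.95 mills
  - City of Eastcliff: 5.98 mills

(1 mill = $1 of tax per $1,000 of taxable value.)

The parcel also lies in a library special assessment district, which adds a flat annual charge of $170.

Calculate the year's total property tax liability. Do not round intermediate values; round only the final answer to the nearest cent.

$6,478.97

Assessed value = $274,940 × 0.59 = $162,214.6
Glenbar Unified SD: ($162,214.6 − $1,000) × 0.02713 = $161,214.6 × 0.02713 = $4,373.752098
Redhawk County: $162,214.6 × 0.00595 = $965.17687
City of Eastcliff: $162,214.6 × 0.00598 = $970.043308
Levies subtotal = $6,308.972276
Total = $6,308.972276 + $170 = $6,478.972276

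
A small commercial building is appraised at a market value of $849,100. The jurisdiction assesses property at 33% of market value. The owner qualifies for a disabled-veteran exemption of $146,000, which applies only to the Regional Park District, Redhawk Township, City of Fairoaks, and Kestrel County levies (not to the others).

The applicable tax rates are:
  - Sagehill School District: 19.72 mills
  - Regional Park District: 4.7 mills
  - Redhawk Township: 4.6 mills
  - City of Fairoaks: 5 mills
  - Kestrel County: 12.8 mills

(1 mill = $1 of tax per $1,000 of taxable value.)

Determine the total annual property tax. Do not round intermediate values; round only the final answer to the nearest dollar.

Assessed value = $849,100 × 0.33 = $280,203
Sagehill School District: $280,203 × 0.01972 = $5,525.60316
Regional Park District: ($280,203 − $146,000) × 0.0047 = $134,203 × 0.0047 = $630.7541
Redhawk Township: ($280,203 − $146,000) × 0.0046 = $134,203 × 0.0046 = $617.3338
City of Fairoaks: ($280,203 − $146,000) × 0.005 = $134,203 × 0.005 = $671.015
Kestrel County: ($280,203 − $146,000) × 0.0128 = $134,203 × 0.0128 = $1,717.7984
Total = $9,162.50446

$9,163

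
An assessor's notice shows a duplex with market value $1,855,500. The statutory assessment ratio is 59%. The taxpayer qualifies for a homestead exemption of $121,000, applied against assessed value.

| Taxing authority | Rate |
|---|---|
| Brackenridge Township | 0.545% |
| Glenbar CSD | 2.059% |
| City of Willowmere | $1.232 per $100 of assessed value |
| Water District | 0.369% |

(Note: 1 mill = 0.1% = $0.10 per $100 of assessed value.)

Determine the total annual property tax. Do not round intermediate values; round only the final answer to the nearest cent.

$40,945.98

Assessed value = $1,855,500 × 0.59 = $1,094,745
Taxable value = $1,094,745 − $121,000 = $973,745
Brackenridge Township: $973,745 × 0.00545 = $5,306.91025
Glenbar CSD: $973,745 × 0.02059 = $20,049.40955
City of Willowmere: $973,745 × 0.01232 = $11,996.5384
Water District: $973,745 × 0.00369 = $3,593.11905
Total = $40,945.97725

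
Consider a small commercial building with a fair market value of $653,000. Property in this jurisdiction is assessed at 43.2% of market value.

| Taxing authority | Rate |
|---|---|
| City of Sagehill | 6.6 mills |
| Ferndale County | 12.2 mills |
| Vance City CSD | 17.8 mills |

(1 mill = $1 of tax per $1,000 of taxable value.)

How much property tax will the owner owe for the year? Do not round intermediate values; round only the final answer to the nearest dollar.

$10,325

Assessed value = $653,000 × 0.432 = $282,096
City of Sagehill: $282,096 × 0.0066 = $1,861.8336
Ferndale County: $282,096 × 0.0122 = $3,441.5712
Vance City CSD: $282,096 × 0.0178 = $5,021.3088
Total = $1,861.8336 + $3,441.5712 + $5,021.3088 = $10,324.7136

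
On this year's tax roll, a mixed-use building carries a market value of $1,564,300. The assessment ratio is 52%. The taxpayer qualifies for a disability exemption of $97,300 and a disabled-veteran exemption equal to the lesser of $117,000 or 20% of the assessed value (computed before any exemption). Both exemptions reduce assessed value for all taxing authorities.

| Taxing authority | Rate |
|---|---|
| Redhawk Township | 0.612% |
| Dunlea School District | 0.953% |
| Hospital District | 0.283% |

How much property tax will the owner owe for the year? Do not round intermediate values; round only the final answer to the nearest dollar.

$11,072

Assessed value = $1,564,300 × 0.52 = $813,436
Disabled-veteran exemption = min($117,000, 20% × $813,436) = min($117,000, $162,687.2) = $117,000 (dollar cap binds)
Taxable value = $813,436 − $97,300 − $117,000 = $599,136
Redhawk Township: $599,136 × 0.00612 = $3,666.71232
Dunlea School District: $599,136 × 0.00953 = $5,709.76608
Hospital District: $599,136 × 0.00283 = $1,695.55488
Total = $11,072.03328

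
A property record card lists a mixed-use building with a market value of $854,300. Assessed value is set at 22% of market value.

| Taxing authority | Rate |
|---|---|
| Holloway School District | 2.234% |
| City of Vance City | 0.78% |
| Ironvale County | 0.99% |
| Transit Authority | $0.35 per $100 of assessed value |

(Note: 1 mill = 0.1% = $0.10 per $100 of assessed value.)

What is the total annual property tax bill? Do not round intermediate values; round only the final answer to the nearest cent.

Assessed value = $854,300 × 0.22 = $187,946
Holloway School District: $187,946 × 0.02234 = $4,198.71364
City of Vance City: $187,946 × 0.0078 = $1,465.9788
Ironvale County: $187,946 × 0.0099 = $1,860.6654
Transit Authority: $187,946 × 0.0035 = $657.811
Total = $8,183.16884

$8,183.17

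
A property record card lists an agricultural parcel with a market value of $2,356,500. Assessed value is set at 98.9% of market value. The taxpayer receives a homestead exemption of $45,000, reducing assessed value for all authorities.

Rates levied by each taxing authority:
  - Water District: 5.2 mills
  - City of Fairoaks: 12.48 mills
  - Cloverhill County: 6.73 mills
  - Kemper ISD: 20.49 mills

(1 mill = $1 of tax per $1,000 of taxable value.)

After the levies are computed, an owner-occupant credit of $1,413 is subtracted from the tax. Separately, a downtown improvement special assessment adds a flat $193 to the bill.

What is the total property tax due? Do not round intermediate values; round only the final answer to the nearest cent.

$101,402.47

Assessed value = $2,356,500 × 0.989 = $2,330,578.5
Taxable value = $2,330,578.5 − $45,000 = $2,285,578.5
Water District: $2,285,578.5 × 0.0052 = $11,885.0082
City of Fairoaks: $2,285,578.5 × 0.01248 = $28,524.01968
Cloverhill County: $2,285,578.5 × 0.00673 = $15,381.943305
Kemper ISD: $2,285,578.5 × 0.02049 = $46,831.503465
Levies subtotal = $102,622.47465
After credit = $102,622.47465 − $1,413 = $101,209.47465
Total = $101,209.47465 + $193 = $101,402.47465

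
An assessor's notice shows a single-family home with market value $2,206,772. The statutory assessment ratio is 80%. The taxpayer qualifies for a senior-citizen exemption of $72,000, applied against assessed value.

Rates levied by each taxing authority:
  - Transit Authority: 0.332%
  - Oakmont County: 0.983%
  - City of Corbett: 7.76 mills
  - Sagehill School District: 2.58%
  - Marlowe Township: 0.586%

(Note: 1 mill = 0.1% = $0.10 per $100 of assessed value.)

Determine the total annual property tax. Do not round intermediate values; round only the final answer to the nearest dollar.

Assessed value = $2,206,772 × 0.8 = $1,765,417.6
Taxable value = $1,765,417.6 − $72,000 = $1,693,417.6
Transit Authority: $1,693,417.6 × 0.00332 = $5,622.146432
Oakmont County: $1,693,417.6 × 0.00983 = $16,646.295008
City of Corbett: $1,693,417.6 × 0.00776 = $13,140.920576
Sagehill School District: $1,693,417.6 × 0.0258 = $43,690.17408
Marlowe Township: $1,693,417.6 × 0.00586 = $9,923.427136
Total = $89,022.963232

$89,023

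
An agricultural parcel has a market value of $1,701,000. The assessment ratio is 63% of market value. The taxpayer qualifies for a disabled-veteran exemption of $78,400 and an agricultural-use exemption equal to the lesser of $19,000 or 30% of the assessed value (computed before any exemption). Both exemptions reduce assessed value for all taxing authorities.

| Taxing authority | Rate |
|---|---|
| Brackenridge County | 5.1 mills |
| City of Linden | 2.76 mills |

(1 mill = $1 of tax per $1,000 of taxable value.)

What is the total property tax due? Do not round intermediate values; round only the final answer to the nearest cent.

$7,657.45

Assessed value = $1,701,000 × 0.63 = $1,071,630
Agricultural-use exemption = min($19,000, 30% × $1,071,630) = min($19,000, $321,489) = $19,000 (dollar cap binds)
Taxable value = $1,071,630 − $78,400 − $19,000 = $974,230
Brackenridge County: $974,230 × 0.0051 = $4,968.573
City of Linden: $974,230 × 0.00276 = $2,688.8748
Total = $7,657.4478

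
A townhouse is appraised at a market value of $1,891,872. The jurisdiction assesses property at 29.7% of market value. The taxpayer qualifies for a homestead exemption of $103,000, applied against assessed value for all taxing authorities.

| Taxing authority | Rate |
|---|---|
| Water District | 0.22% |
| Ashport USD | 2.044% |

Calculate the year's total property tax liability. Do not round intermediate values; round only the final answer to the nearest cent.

$10,389.18

Assessed value = $1,891,872 × 0.297 = $561,885.984
Taxable value = $561,885.984 − $103,000 = $458,885.984
Water District: $458,885.984 × 0.0022 = $1,009.5491648
Ashport USD: $458,885.984 × 0.02044 = $9,379.62951296
Total = $1,009.5491648 + $9,379.62951296 = $10,389.17867776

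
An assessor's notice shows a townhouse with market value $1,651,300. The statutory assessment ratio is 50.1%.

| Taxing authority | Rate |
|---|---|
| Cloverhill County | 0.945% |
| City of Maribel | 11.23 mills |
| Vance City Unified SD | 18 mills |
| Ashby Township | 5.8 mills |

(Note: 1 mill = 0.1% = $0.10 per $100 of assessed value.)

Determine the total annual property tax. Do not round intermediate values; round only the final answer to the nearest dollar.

$36,798

Assessed value = $1,651,300 × 0.501 = $827,301.3
Cloverhill County: $827,301.3 × 0.00945 = $7,817.997285
City of Maribel: $827,301.3 × 0.01123 = $9,290.593599
Vance City Unified SD: $827,301.3 × 0.018 = $14,891.4234
Ashby Township: $827,301.3 × 0.0058 = $4,798.34754
Total = $36,798.361824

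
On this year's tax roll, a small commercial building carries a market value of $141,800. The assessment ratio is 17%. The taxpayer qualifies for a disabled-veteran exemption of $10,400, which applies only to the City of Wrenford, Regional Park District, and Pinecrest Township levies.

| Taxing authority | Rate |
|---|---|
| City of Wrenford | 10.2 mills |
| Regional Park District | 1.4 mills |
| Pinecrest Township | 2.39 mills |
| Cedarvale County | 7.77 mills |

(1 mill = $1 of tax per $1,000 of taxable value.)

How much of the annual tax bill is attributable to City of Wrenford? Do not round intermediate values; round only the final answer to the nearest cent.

Assessed value = $141,800 × 0.17 = $24,106
City of Wrenford taxable value = $24,106 − $10,400 = $13,706
City of Wrenford levy = $13,706 × 0.0102 = $139.8012

$139.80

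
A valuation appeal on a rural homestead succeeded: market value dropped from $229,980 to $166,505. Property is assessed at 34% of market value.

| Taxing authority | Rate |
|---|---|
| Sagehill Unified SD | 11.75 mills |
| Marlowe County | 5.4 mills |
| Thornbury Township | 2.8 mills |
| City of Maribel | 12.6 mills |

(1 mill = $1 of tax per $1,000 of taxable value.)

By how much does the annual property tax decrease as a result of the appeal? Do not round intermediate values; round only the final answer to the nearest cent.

$702.48

Old assessed value = $229,980 × 0.34 = $78,193.2
New assessed value = $166,505 × 0.34 = $56,611.7
Combined rate = 0.01175 + 0.0054 + 0.0028 + 0.0126 = 0.03255
Old tax = $78,193.2 × 0.03255 = $2,545.18866
New tax = $56,611.7 × 0.03255 = $1,842.710835
Reduction = $2,545.18866 − $1,842.710835 = $702.477825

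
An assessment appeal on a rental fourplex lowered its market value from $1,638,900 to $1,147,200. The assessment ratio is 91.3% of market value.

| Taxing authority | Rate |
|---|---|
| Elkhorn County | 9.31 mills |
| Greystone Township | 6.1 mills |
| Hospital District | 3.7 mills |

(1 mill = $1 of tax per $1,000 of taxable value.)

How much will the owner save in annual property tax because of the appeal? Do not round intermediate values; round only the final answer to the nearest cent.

Old assessed value = $1,638,900 × 0.913 = $1,496,315.7
New assessed value = $1,147,200 × 0.913 = $1,047,393.6
Combined rate = 0.00931 + 0.0061 + 0.0037 = 0.01911
Old tax = $1,496,315.7 × 0.01911 = $28,594.593027
New tax = $1,047,393.6 × 0.01911 = $20,015.691696
Reduction = $28,594.593027 − $20,015.691696 = $8,578.901331

$8,578.90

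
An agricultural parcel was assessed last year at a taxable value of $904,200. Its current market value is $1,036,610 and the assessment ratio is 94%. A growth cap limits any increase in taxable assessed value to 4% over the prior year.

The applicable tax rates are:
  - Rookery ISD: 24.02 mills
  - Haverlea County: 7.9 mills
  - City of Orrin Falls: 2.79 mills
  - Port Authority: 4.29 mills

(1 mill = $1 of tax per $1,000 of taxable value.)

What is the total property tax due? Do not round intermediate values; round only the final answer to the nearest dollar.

$36,674

Uncapped assessed value = $1,036,610 × 0.94 = $974,413.4
Cap limit = $904,200 × 1.04 = $940,368
Taxable assessed value = min($974,413.4, $940,368) = $940,368 (cap binds)
Rookery ISD: $940,368 × 0.02402 = $22,587.63936
Haverlea County: $940,368 × 0.0079 = $7,428.9072
City of Orrin Falls: $940,368 × 0.00279 = $2,623.62672
Port Authority: $940,368 × 0.00429 = $4,034.17872
Total = $36,674.352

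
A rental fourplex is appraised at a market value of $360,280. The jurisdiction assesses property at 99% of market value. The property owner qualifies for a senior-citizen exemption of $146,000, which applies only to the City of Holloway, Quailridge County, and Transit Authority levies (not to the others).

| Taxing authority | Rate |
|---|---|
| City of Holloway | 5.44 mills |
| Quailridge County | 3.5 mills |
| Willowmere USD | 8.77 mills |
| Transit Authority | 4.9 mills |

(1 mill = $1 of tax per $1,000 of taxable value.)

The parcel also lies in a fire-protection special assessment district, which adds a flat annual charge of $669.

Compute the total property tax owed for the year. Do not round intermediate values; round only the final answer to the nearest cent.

$6,712.83

Assessed value = $360,280 × 0.99 = $356,677.2
City of Holloway: ($356,677.2 − $146,000) × 0.00544 = $210,677.2 × 0.00544 = $1,146.083968
Quailridge County: ($356,677.2 − $146,000) × 0.0035 = $210,677.2 × 0.0035 = $737.3702
Willowmere USD: $356,677.2 × 0.00877 = $3,128.059044
Transit Authority: ($356,677.2 − $146,000) × 0.0049 = $210,677.2 × 0.0049 = $1,032.31828
Levies subtotal = $6,043.831492
Total = $6,043.831492 + $669 = $6,712.831492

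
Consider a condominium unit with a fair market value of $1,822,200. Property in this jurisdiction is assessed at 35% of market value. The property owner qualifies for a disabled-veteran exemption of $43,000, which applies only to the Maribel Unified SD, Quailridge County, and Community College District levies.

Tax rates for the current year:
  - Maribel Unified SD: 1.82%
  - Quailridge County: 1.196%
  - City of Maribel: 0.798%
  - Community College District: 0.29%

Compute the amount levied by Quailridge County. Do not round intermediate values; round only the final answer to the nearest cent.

$7,113.45

Assessed value = $1,822,200 × 0.35 = $637,770
Quailridge County taxable value = $637,770 − $43,000 = $594,770
Quailridge County levy = $594,770 × 0.01196 = $7,113.4492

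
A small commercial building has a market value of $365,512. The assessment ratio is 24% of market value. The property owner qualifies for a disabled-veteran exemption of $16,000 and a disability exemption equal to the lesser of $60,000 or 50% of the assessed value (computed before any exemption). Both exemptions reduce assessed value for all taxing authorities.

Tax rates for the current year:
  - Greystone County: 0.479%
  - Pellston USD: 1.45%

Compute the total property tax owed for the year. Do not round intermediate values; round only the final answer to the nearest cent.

Assessed value = $365,512 × 0.24 = $87,722.88
Disability exemption = min($60,000, 50% × $87,722.88) = min($60,000, $43,861.44) = $43,861.44 (percentage binds)
Taxable value = $87,722.88 − $16,000 − $43,861.44 = $27,861.44
Greystone County: $27,861.44 × 0.00479 = $133.4562976
Pellston USD: $27,861.44 × 0.0145 = $403.99088
Total = $537.4471776

$537.45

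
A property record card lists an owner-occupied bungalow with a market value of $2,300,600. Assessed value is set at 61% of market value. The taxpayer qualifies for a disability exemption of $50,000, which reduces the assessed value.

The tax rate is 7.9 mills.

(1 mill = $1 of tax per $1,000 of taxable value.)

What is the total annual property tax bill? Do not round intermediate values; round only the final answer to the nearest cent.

$10,691.59

Assessed value = $2,300,600 × 0.61 = $1,403,366
Taxable value = $1,403,366 − $50,000 = $1,353,366
Tax = $1,353,366 × 0.0079 = $10,691.5914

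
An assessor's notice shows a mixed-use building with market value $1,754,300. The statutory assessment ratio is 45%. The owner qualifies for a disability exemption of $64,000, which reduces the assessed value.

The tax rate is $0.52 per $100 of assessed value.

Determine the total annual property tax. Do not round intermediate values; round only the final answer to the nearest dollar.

$3,772

Assessed value = $1,754,300 × 0.45 = $789,435
Taxable value = $789,435 − $64,000 = $725,435
Tax = $725,435 × 0.0052 = $3,772.262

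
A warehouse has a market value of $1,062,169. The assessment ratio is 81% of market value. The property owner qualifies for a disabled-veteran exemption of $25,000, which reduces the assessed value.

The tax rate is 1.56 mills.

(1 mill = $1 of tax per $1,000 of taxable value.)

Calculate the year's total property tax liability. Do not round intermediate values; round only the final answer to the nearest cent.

$1,303.16

Assessed value = $1,062,169 × 0.81 = $860,356.89
Taxable value = $860,356.89 − $25,000 = $835,356.89
Tax = $835,356.89 × 0.00156 = $1,303.1567484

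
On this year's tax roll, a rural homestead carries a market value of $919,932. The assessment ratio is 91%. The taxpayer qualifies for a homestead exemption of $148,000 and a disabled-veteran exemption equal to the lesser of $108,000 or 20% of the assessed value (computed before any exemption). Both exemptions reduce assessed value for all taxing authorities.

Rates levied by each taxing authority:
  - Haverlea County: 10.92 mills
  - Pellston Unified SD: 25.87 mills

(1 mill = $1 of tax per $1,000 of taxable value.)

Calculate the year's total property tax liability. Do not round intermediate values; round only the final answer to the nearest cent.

$21,380.07

Assessed value = $919,932 × 0.91 = $837,138.12
Disabled-veteran exemption = min($108,000, 20% × $837,138.12) = min($108,000, $167,427.624) = $108,000 (dollar cap binds)
Taxable value = $837,138.12 − $148,000 − $108,000 = $581,138.12
Haverlea County: $581,138.12 × 0.01092 = $6,346.0282704
Pellston Unified SD: $581,138.12 × 0.02587 = $15,034.0431644
Total = $21,380.0714348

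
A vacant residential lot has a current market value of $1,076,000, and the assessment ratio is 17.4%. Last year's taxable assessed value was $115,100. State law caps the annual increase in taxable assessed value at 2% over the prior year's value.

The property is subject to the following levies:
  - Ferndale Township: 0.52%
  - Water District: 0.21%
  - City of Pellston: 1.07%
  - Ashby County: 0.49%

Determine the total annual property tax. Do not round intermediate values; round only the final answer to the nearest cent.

$2,688.51

Uncapped assessed value = $1,076,000 × 0.174 = $187,224
Cap limit = $115,100 × 1.02 = $117,402
Taxable assessed value = min($187,224, $117,402) = $117,402 (cap binds)
Ferndale Township: $117,402 × 0.0052 = $610.4904
Water District: $117,402 × 0.0021 = $246.5442
City of Pellston: $117,402 × 0.0107 = $1,256.2014
Ashby County: $117,402 × 0.0049 = $575.2698
Total = $2,688.5058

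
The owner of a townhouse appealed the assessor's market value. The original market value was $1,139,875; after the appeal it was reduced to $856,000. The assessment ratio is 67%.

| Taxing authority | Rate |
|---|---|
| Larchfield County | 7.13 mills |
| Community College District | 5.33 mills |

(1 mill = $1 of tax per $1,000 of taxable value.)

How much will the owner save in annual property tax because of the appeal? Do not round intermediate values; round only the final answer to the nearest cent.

Old assessed value = $1,139,875 × 0.67 = $763,716.25
New assessed value = $856,000 × 0.67 = $573,520
Combined rate = 0.00713 + 0.00533 = 0.01246
Old tax = $763,716.25 × 0.01246 = $9,515.904475
New tax = $573,520 × 0.01246 = $7,146.0592
Reduction = $9,515.904475 − $7,146.0592 = $2,369.845275

$2,369.85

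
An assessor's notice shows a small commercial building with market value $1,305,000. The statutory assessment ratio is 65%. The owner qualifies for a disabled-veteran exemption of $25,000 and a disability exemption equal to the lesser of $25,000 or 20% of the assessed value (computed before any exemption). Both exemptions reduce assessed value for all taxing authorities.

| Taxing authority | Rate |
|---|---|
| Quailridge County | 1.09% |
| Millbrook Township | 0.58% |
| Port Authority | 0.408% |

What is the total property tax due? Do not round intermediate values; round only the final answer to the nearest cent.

$16,587.64

Assessed value = $1,305,000 × 0.65 = $848,250
Disability exemption = min($25,000, 20% × $848,250) = min($25,000, $169,650) = $25,000 (dollar cap binds)
Taxable value = $848,250 − $25,000 − $25,000 = $798,250
Quailridge County: $798,250 × 0.0109 = $8,700.925
Millbrook Township: $798,250 × 0.0058 = $4,629.85
Port Authority: $798,250 × 0.00408 = $3,256.86
Total = $16,587.635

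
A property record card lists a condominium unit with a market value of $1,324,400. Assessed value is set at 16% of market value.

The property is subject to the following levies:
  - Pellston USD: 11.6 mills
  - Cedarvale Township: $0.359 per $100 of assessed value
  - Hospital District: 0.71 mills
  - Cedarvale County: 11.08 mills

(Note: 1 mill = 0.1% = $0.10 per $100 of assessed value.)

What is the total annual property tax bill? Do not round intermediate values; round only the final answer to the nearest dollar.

Assessed value = $1,324,400 × 0.16 = $211,904
Pellston USD: $211,904 × 0.0116 = $2,458.0864
Cedarvale Township: $211,904 × 0.00359 = $760.73536
Hospital District: $211,904 × 0.00071 = $150.45184
Cedarvale County: $211,904 × 0.01108 = $2,347.89632
Total = $5,717.16992

$5,717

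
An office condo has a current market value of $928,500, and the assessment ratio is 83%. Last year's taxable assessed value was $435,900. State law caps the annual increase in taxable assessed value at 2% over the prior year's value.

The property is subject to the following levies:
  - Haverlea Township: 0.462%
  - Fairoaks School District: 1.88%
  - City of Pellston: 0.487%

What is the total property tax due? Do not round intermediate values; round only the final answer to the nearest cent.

Uncapped assessed value = $928,500 × 0.83 = $770,655
Cap limit = $435,900 × 1.02 = $444,618
Taxable assessed value = min($770,655, $444,618) = $444,618 (cap binds)
Haverlea Township: $444,618 × 0.00462 = $2,054.13516
Fairoaks School District: $444,618 × 0.0188 = $8,358.8184
City of Pellston: $444,618 × 0.00487 = $2,165.28966
Total = $12,578.24322

$12,578.24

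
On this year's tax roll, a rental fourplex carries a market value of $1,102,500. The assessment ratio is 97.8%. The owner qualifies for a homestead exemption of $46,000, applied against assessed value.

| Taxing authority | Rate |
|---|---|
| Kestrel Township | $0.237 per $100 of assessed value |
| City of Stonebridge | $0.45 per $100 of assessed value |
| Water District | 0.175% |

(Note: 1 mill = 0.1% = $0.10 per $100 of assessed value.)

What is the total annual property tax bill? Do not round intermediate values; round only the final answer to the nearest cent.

Assessed value = $1,102,500 × 0.978 = $1,078,245
Taxable value = $1,078,245 − $46,000 = $1,032,245
Kestrel Township: $1,032,245 × 0.00237 = $2,446.42065
City of Stonebridge: $1,032,245 × 0.0045 = $4,645.1025
Water District: $1,032,245 × 0.00175 = $1,806.42875
Total = $8,897.9519

$8,897.95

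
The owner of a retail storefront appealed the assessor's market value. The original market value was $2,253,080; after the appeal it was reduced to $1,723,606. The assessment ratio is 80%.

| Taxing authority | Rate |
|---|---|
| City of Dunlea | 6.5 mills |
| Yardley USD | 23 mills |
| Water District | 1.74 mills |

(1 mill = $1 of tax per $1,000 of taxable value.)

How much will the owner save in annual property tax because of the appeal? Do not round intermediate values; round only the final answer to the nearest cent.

$13,232.61

Old assessed value = $2,253,080 × 0.8 = $1,802,464
New assessed value = $1,723,606 × 0.8 = $1,378,884.8
Combined rate = 0.0065 + 0.023 + 0.00174 = 0.03124
Old tax = $1,802,464 × 0.03124 = $56,308.97536
New tax = $1,378,884.8 × 0.03124 = $43,076.361152
Reduction = $56,308.97536 − $43,076.361152 = $13,232.614208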